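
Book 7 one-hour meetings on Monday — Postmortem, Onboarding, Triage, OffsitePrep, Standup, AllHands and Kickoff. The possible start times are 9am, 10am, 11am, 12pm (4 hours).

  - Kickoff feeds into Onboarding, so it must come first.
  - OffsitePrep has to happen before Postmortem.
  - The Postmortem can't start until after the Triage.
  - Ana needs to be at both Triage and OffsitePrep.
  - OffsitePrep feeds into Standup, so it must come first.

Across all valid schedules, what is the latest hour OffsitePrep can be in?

Downstream work caps OffsitePrep at 11am.
OffsitePrep at 11am is achievable: Postmortem=12pm, AllHands=9am, Triage=9am, Onboarding=10am, Standup=12pm, OffsitePrep=11am, Kickoff=9am.

11am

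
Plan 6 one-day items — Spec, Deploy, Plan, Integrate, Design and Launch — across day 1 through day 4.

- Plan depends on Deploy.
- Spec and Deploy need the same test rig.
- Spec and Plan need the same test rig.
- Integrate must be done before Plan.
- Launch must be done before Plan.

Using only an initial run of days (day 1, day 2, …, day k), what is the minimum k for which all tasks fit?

3

The precedence chain requires at least 2 distinct days.
Could 2 days be enough, i.e. nothing placed later than day 2? No: Plan must come after Launch (at day 1 or later) → {day 2}; Deploy must come before Plan (at day 2 or earlier) → {day 1}; Spec can't share with Plan (day 2) → {day 1}; Deploy can't share with Spec (day 1) → nothing is left.
So 2 days is not enough.
3 works (last occupied day: day 3): for example Design=day 1, Spec=day 3, Launch=day 1, Deploy=day 1, Plan=day 2, Integrate=day 1.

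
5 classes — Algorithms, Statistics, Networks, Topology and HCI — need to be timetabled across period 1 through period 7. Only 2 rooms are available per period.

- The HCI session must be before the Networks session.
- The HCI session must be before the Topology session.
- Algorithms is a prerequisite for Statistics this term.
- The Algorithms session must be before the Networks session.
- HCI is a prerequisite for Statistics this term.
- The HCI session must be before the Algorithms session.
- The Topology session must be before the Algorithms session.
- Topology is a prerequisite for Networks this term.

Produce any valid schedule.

HCI -> period 1; Statistics -> period 4; Topology -> period 2; Algorithms -> period 3; Networks -> period 4

Checking: Algorithms(period 3) before Statistics(period 4); HCI(period 1) before Statistics(period 4); HCI(period 1) before Topology(period 2); Topology(period 2) before Networks(period 4); Algorithms(period 3) before Networks(period 4); HCI(period 1) before Algorithms(period 3); HCI(period 1) before Networks(period 4); Topology(period 2) before Algorithms(period 3); max 2 per period (cap 2).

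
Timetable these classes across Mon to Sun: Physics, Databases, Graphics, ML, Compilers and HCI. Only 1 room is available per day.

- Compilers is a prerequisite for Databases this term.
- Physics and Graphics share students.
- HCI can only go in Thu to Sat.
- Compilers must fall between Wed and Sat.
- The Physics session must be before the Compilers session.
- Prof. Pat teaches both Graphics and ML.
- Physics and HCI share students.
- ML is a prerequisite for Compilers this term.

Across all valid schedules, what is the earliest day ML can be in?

Mon

Downstream work caps ML at Fri.
ML at Mon is achievable: ML in Mon, Physics in Tue, Databases in Fri, Compilers in Wed, HCI in Thu, Graphics in Sat.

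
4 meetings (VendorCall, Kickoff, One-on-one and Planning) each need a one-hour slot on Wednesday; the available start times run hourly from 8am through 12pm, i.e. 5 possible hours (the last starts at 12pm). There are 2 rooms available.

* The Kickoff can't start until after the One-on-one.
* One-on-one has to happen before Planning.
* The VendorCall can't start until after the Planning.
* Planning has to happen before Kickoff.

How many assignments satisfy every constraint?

20

Splitting on VendorCall: it can be 10am (3), 11am (7), 12pm (10). Listing each branch's schedules as (Kickoff, One-on-one, Planning):
VendorCall=10am: (10am,8am,9am) (11am,8am,9am) (12pm,8am,9am) — 3.
VendorCall=11am: (10am,8am,9am) (11am,8am,9am) (11am,8am,10am) (11am,9am,10am) (12pm,8am,9am) (12pm,8am,10am) (12pm,9am,10am) — 7.
VendorCall=12pm: (10am,8am,9am) (11am,8am,9am) (11am,8am,10am) (11am,9am,10am) (12pm,8am,9am) (12pm,8am,10am) (12pm,8am,11am) (12pm,9am,10am) (12pm,9am,11am) (12pm,10am,11am) — 10.
Summing: 3 + 7 + 10 = 20.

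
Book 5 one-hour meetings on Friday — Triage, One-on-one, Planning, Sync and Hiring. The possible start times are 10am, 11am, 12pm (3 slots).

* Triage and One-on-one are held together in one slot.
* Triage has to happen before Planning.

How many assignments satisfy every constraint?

27

Splitting on Triage: it can be 10am (18), 11am (9). Listing each branch's schedules as (One-on-one, Planning, Sync, Hiring):
Triage=10am: (10am,11am,10am,10am) (10am,11am,10am,11am) (10am,11am,10am,12pm) (10am,11am,11am,10am) (10am,11am,11am,11am) (10am,11am,11am,12pm) (10am,11am,12pm,10am) (10am,11am,12pm,11am) (10am,11am,12pm,12pm) (10am,12pm,10am,10am) (10am,12pm,10am,11am) (10am,12pm,10am,12pm) (10am,12pm,11am,10am) (10am,12pm,11am,11am) (10am,12pm,11am,12pm) (10am,12pm,12pm,10am) (10am,12pm,12pm,11am) (10am,12pm,12pm,12pm) — 18.
Triage=11am: (11am,12pm,10am,10am) (11am,12pm,10am,11am) (11am,12pm,10am,12pm) (11am,12pm,11am,10am) (11am,12pm,11am,11am) (11am,12pm,11am,12pm) (11am,12pm,12pm,10am) (11am,12pm,12pm,11am) (11am,12pm,12pm,12pm) — 9.
Summing: 18 + 9 = 27.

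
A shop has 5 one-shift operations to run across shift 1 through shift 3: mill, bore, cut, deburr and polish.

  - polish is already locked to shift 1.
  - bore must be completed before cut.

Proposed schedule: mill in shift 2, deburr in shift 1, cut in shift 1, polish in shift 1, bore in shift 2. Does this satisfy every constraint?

polish is already locked to shift 1 — holds.
bore must be completed before cut — violated.

No. bore must be completed before cut is not satisfied.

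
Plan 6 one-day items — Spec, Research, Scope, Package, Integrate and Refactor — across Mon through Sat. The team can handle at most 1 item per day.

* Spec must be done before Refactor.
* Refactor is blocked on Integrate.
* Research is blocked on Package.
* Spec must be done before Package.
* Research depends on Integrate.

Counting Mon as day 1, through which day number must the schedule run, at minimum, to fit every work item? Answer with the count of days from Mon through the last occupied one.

The precedence chain requires at least 3 distinct days.
With at most 1 per day and 6 work items, at least 6 days are needed.
6 works (last occupied day: Sat): for example Package -> Tue; Refactor -> Fri; Spec -> Mon; Research -> Thu; Scope -> Sat; Integrate -> Wed.

6 days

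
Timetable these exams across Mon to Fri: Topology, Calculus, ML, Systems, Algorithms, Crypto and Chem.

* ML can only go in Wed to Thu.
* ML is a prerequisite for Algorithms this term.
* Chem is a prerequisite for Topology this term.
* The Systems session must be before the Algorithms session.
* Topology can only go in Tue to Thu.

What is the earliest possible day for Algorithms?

Thu

Precedence pushes Algorithms to at least Thu.
Algorithms at Thu is achievable: Topology -> Tue; Systems -> Mon; Algorithms -> Thu; ML -> Wed; Chem -> Mon; Crypto -> Mon; Calculus -> Mon.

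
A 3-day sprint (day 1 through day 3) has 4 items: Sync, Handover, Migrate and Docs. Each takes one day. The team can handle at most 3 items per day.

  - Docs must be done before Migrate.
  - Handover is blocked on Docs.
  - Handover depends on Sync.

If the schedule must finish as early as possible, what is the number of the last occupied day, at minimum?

day 2

The precedence chain requires at least 2 distinct days.
With at most 3 per day and 4 work items, at least 2 days are needed.
2 works (last occupied day: day 2): for example Handover in day 2, Docs in day 1, Migrate in day 2, Sync in day 1.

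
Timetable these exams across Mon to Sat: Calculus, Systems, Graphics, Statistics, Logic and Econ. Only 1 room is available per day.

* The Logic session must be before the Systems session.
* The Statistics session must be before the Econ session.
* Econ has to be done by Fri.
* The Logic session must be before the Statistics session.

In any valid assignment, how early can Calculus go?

Mon

Calculus at Mon is achievable: Logic in Tue, Graphics in Sat, Statistics in Wed, Calculus in Mon, Econ in Thu, Systems in Fri.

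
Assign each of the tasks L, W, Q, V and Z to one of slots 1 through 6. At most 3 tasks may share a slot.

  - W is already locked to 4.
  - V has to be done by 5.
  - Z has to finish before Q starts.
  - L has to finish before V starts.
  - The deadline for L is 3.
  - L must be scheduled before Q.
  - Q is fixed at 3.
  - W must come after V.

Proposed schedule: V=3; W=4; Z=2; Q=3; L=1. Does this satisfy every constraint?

Valid

L has to finish before V starts — holds.
W is already locked to 4 — holds.
The deadline for L is 3 — holds.
V has to be done by 5 — holds.
W must come after V — holds.
Q is fixed at 3 — holds.
At most 3 tasks may share a slot — holds.
L must be scheduled before Q — holds.
Z has to finish before Q starts — holds.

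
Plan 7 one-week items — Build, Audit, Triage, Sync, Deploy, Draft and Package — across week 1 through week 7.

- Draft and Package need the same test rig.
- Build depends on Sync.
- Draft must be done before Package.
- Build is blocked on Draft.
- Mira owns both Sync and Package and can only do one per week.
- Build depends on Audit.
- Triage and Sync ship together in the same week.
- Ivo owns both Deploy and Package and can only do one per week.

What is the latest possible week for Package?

week 7

Precedence pushes Package to at least week 2.
Package at week 7 is achievable: Deploy in week 1, Audit in week 1, Package in week 7, Build in week 2, Sync in week 1, Draft in week 1, Triage in week 1.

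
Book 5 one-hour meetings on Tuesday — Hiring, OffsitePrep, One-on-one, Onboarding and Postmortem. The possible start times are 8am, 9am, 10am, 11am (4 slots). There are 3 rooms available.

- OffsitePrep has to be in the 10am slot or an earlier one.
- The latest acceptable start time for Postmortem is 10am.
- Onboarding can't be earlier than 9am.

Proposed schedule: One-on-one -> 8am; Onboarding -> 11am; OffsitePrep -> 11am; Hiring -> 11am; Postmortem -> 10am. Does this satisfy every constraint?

No. OffsitePrep has to be in the 10am slot or an earlier one is not satisfied.

Onboarding can't be earlier than 9am — holds.
The latest acceptable start time for Postmortem is 10am — holds.
OffsitePrep has to be in the 10am slot or an earlier one — violated.
There are 3 rooms available — holds.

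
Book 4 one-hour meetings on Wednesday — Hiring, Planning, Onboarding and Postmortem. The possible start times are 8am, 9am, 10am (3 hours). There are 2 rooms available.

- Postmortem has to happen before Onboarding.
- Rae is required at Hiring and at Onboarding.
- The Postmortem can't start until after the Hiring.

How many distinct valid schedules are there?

3

Enumerating: Onboarding=10am, Hiring=8am, Postmortem=9am, Planning=8am | Postmortem -> 9am; Onboarding -> 10am; Hiring -> 8am; Planning -> 9am | Onboarding=10am; Postmortem=9am; Hiring=8am; Planning=10am.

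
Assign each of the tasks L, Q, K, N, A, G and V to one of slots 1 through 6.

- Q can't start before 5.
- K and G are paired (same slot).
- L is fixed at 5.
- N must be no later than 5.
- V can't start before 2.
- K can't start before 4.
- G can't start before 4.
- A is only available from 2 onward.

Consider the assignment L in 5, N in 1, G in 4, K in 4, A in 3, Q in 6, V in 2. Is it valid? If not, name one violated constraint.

V can't start before 2 — holds.
K can't start before 4 — holds.
L is fixed at 5 — holds.
Q can't start before 5 — holds.
A is only available from 2 onward — holds.
G can't start before 4 — holds.
N must be no later than 5 — holds.
K and G are paired (same slot) — holds.

Yes, all constraints hold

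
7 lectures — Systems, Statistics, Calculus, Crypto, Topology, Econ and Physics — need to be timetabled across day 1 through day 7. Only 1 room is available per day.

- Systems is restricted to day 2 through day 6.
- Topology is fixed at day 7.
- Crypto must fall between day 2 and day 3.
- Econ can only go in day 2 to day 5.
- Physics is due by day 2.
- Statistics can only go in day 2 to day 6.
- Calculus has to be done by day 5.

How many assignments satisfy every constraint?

Splitting on Systems: it can be day 2 (2), day 3 (2), day 4 (5), day 5 (5), day 6 (14). Listing each branch's schedules as (Statistics, Calculus, Crypto, Topology, Econ, Physics) by day number:
Systems=day 2: (6,4,3,7,5,1) (6,5,3,7,4,1) — 2.
Systems=day 3: (6,4,2,7,5,1) (6,5,2,7,4,1) — 2.
Systems=day 4: (6,1,3,7,5,2) (6,2,3,7,5,1) (6,3,2,7,5,1) (6,5,2,7,3,1) (6,5,3,7,2,1) — 5.
Systems=day 5: (6,1,3,7,4,2) (6,2,3,7,4,1) (6,3,2,7,4,1) (6,4,2,7,3,1) (6,4,3,7,2,1) — 5.
Systems=day 6: (2,4,3,7,5,1) (2,5,3,7,4,1) (3,4,2,7,5,1) (3,5,2,7,4,1) (4,1,3,7,5,2) (4,2,3,7,5,1) (4,3,2,7,5,1) (4,5,2,7,3,1) (4,5,3,7,2,1) (5,1,3,7,4,2) (5,2,3,7,4,1) (5,3,2,7,4,1) (5,4,2,7,3,1) (5,4,3,7,2,1) — 14.
Summing: 2 + 2 + 5 + 5 + 14 = 28.

28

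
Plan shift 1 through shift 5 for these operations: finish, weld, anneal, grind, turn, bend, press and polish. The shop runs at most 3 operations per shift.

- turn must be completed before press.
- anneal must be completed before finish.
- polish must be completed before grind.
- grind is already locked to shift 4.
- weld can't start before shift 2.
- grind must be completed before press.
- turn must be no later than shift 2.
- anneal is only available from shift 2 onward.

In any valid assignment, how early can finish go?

Precedence pushes finish to at least shift 3.
finish at shift 3 is achievable: finish in shift 3; bend in shift 1; anneal in shift 2; press in shift 5; turn in shift 1; grind in shift 4; polish in shift 1; weld in shift 2.

shift 3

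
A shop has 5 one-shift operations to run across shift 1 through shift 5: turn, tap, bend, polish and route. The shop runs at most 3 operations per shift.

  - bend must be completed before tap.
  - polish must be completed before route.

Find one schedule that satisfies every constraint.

route=shift 2; turn=shift 1; polish=shift 1; bend=shift 1; tap=shift 2

Checking: polish(shift 1) before route(shift 2); bend(shift 1) before tap(shift 2); max 3 per shift (cap 3).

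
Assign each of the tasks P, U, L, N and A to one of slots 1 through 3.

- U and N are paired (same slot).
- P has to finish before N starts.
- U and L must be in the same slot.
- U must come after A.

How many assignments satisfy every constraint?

5

Splitting on P: it can be 1 (3), 2 (2). Listing each branch's schedules as (U, L, N, A):
P=1: (2,2,2,1) (3,3,3,1) (3,3,3,2) — 3.
P=2: (3,3,3,1) (3,3,3,2) — 2.
Summing: 3 + 2 = 5.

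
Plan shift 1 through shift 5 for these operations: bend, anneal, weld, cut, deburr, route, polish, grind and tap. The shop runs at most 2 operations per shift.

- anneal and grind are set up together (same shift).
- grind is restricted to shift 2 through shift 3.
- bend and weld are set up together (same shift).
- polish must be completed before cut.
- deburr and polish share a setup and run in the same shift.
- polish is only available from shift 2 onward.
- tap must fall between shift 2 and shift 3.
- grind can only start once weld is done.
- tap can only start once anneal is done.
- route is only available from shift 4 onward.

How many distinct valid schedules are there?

Enumerating: bend in shift 1, cut in shift 5, weld in shift 1, tap in shift 3, polish in shift 4, route in shift 5, deburr in shift 4, grind in shift 2, anneal in shift 2.

1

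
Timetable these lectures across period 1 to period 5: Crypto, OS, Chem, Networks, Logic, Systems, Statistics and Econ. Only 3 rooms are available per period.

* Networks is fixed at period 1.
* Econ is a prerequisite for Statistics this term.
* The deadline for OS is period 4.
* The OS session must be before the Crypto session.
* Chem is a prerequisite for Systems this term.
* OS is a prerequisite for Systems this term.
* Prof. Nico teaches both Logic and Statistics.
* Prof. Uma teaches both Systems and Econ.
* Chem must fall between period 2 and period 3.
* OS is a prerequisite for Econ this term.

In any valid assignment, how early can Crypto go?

period 2

Precedence pushes Crypto to at least period 2.
Crypto at period 2 is achievable: Systems in period 3, OS in period 1, Logic in period 1, Statistics in period 3, Networks in period 1, Chem in period 2, Econ in period 2, Crypto in period 2.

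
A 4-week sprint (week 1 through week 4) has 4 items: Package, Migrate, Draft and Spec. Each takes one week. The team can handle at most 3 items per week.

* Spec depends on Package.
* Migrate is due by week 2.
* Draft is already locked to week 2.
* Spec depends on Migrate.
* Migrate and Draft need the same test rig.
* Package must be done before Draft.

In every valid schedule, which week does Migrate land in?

Migrate's window is week 1–week 2.
Draft is fixed at week 2, and Migrate can't share a week with Draft.
So Migrate must be week 1.

week 1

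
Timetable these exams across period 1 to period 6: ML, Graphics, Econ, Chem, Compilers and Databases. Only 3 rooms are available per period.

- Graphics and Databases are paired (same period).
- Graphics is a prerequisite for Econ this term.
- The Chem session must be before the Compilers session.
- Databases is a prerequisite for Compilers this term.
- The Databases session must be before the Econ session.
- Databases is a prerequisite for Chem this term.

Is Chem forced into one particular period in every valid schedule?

Chem can be period 2 (e.g. Graphics=period 1, Compilers=period 3, ML=period 1, Chem=period 2, Databases=period 1, Econ=period 2) or period 3 (e.g. Databases in period 1; Econ in period 2; Graphics in period 1; Compilers in period 4; ML in period 1; Chem in period 3).

No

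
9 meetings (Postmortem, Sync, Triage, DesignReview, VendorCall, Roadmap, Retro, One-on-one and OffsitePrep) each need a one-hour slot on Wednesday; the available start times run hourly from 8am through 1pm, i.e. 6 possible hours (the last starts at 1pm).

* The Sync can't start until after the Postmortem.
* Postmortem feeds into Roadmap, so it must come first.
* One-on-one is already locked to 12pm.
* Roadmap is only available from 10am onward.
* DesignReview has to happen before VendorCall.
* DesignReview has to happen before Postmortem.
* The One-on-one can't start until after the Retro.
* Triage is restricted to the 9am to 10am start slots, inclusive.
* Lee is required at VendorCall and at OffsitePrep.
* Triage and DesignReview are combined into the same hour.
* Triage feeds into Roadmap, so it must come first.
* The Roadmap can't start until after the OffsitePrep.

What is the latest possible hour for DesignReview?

DesignReview must be in the same hour as Triage, which can't be before 9am, so DesignReview is at least 9am; DesignReview must be in the same hour as Triage, which can't be after 10am, so DesignReview is at most 10am.
DesignReview at 10am is achievable: Postmortem=11am; OffsitePrep=8am; One-on-one=12pm; Retro=8am; Triage=10am; DesignReview=10am; VendorCall=11am; Sync=12pm; Roadmap=12pm.

10am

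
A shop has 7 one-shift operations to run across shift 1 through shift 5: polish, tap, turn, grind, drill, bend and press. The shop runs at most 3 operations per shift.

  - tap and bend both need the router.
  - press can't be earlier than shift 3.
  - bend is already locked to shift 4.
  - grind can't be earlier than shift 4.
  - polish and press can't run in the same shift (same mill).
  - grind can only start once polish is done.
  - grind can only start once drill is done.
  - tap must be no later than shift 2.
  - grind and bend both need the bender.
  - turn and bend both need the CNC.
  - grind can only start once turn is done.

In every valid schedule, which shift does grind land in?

grind's window is shift 4–shift 5.
bend is fixed at shift 4, and grind can't share a shift with bend.
So grind must be shift 5.

shift 5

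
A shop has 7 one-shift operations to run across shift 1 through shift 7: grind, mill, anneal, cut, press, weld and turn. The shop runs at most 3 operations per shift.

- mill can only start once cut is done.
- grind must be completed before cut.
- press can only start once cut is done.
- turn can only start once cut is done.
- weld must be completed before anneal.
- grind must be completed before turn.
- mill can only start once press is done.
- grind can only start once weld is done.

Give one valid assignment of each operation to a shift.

turn -> shift 4; cut -> shift 3; press -> shift 4; anneal -> shift 2; mill -> shift 5; weld -> shift 1; grind -> shift 2

Checking: press(shift 4) before mill(shift 5); weld(shift 1) before anneal(shift 2); cut(shift 3) before turn(shift 4); grind(shift 2) before turn(shift 4); cut(shift 3) before mill(shift 5); cut(shift 3) before press(shift 4); grind(shift 2) before cut(shift 3); weld(shift 1) before grind(shift 2); max 2 per shift (cap 3).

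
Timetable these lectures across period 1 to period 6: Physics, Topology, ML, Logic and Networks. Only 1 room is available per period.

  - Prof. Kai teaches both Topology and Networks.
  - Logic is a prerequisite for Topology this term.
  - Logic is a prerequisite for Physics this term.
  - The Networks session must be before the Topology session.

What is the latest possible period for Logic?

Downstream work caps Logic at period 5.
Logic at period 4 is achievable: Topology in period 5; Networks in period 1; ML in period 2; Physics in period 6; Logic in period 4.
Nothing later works — the conflict and capacity constraints rule out every period after period 4.

period 4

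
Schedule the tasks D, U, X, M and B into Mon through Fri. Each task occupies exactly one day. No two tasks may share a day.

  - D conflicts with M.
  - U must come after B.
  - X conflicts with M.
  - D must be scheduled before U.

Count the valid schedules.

Splitting on D: it can be Mon (12), Tue (12), Wed (10), Thu (6). Listing each branch's schedules as (U, X, M, B):
D=Mon: (Wed,Thu,Fri,Tue) (Wed,Fri,Thu,Tue) (Thu,Tue,Fri,Wed) (Thu,Wed,Fri,Tue) (Thu,Fri,Tue,Wed) (Thu,Fri,Wed,Tue) (Fri,Tue,Wed,Thu) (Fri,Tue,Thu,Wed) (Fri,Wed,Tue,Thu) (Fri,Wed,Thu,Tue) (Fri,Thu,Tue,Wed) (Fri,Thu,Wed,Tue) — 12.
D=Tue: (Wed,Thu,Fri,Mon) (Wed,Fri,Thu,Mon) (Thu,Mon,Fri,Wed) (Thu,Wed,Fri,Mon) (Thu,Fri,Mon,Wed) (Thu,Fri,Wed,Mon) (Fri,Mon,Wed,Thu) (Fri,Mon,Thu,Wed) (Fri,Wed,Mon,Thu) (Fri,Wed,Thu,Mon) (Fri,Thu,Mon,Wed) (Fri,Thu,Wed,Mon) — 12.
D=Wed: (Thu,Mon,Fri,Tue) (Thu,Tue,Fri,Mon) (Thu,Fri,Mon,Tue) (Thu,Fri,Tue,Mon) (Fri,Mon,Tue,Thu) (Fri,Mon,Thu,Tue) (Fri,Tue,Mon,Thu) (Fri,Tue,Thu,Mon) (Fri,Thu,Mon,Tue) (Fri,Thu,Tue,Mon) — 10.
D=Thu: (Fri,Mon,Tue,Wed) (Fri,Mon,Wed,Tue) (Fri,Tue,Mon,Wed) (Fri,Tue,Wed,Mon) (Fri,Wed,Mon,Tue) (Fri,Wed,Tue,Mon) — 6.
Summing: 12 + 12 + 10 + 6 = 40.

40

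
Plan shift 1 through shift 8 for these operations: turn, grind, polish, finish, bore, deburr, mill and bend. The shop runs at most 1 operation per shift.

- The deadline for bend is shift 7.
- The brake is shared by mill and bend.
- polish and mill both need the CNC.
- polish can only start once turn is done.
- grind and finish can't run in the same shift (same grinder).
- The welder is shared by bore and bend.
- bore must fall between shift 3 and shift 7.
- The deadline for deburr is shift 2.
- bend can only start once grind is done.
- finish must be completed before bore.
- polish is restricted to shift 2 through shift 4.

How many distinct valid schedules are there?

Splitting on turn: it can be shift 1 (12), shift 2 (12), shift 3 (12). Listing each branch's schedules as (grind, polish, finish, bore, deburr, mill, bend) by shift number:
turn=shift 1: (3,4,5,6,2,8,7) (3,4,5,7,2,8,6) (3,4,6,7,2,8,5) (4,3,5,6,2,8,7) (4,3,5,7,2,8,6) (4,3,6,7,2,8,5) (5,3,4,6,2,8,7) (5,3,4,7,2,8,6) (5,4,3,6,2,8,7) (5,4,3,7,2,8,6) (6,3,4,5,2,8,7) (6,4,3,5,2,8,7) — 12.
turn=shift 2: (3,4,5,6,1,8,7) (3,4,5,7,1,8,6) (3,4,6,7,1,8,5) (4,3,5,6,1,8,7) (4,3,5,7,1,8,6) (4,3,6,7,1,8,5) (5,3,4,6,1,8,7) (5,3,4,7,1,8,6) (5,4,3,6,1,8,7) (5,4,3,7,1,8,6) (6,3,4,5,1,8,7) (6,4,3,5,1,8,7) — 12.
turn=shift 3: (1,4,5,6,2,8,7) (1,4,5,7,2,8,6) (1,4,6,7,2,8,5) (2,4,5,6,1,8,7) (2,4,5,7,1,8,6) (2,4,6,7,1,8,5) (5,4,1,6,2,8,7) (5,4,1,7,2,8,6) (5,4,2,6,1,8,7) (5,4,2,7,1,8,6) (6,4,1,5,2,8,7) (6,4,2,5,1,8,7) — 12.
Summing: 12 + 12 + 12 = 36.

36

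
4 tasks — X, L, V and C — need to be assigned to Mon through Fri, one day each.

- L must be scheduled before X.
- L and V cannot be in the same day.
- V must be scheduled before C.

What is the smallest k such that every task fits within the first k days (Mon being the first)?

3 days

The precedence chain requires at least 2 distinct days.
Could 2 days be enough, i.e. nothing placed later than Tue? No: X must come after L (at Mon or later) → {Tue}; L must come before X (at Tue or earlier) → {Mon}; C must come after V (at Mon or later) → {Tue}; V must come before C (at Tue or earlier) → {Mon}; V can't share with L (Mon) → nothing is left.
So 2 days is not enough.
3 works (last occupied day: Wed): for example C -> Wed; V -> Tue; X -> Tue; L -> Mon.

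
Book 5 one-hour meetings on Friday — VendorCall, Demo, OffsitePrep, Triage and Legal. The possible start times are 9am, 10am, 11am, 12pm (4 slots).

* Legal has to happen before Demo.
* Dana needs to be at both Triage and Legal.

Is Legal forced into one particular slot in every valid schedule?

No

Legal can be 9am (e.g. VendorCall=9am, Legal=9am, OffsitePrep=9am, Triage=10am, Demo=10am) or 10am (e.g. OffsitePrep=9am, VendorCall=9am, Triage=9am, Demo=11am, Legal=10am).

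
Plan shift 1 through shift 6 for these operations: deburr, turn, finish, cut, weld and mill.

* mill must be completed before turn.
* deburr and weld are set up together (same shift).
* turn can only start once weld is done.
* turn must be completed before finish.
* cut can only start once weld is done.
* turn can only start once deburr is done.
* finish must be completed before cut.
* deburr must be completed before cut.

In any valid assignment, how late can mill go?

Downstream work caps mill at shift 3.
mill at shift 3 is achievable: weld=shift 1, deburr=shift 1, turn=shift 4, cut=shift 6, mill=shift 3, finish=shift 5.

shift 3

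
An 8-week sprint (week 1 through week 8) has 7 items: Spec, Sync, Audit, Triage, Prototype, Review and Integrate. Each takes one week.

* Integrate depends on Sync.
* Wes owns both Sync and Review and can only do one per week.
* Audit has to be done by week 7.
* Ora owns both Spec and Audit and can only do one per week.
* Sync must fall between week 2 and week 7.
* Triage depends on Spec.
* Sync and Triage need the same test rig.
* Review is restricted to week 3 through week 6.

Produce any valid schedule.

Triage in week 3, Review in week 3, Spec in week 2, Audit in week 1, Integrate in week 3, Sync in week 2, Prototype in week 1

Checking: Sync(week 2) before Integrate(week 3); Spec(week 2) before Triage(week 3); Sync(week 2) != Review(week 3); Sync(week 2) != Triage(week 3); Spec(week 2) != Audit(week 1); Sync=week 2 in [week 2,week 7]; Review=week 3 in [week 3,week 6]; Audit=week 1 in [week 1,week 7].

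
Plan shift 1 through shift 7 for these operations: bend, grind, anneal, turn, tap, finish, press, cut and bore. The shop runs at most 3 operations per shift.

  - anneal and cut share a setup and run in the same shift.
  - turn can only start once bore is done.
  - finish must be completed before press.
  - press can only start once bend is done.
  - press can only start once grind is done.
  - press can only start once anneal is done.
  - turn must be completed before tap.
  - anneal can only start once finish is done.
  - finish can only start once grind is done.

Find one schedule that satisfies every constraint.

bend in shift 1, anneal in shift 3, bore in shift 1, turn in shift 2, press in shift 4, finish in shift 2, tap in shift 3, grind in shift 1, cut in shift 3

Checking: grind(shift 1) before press(shift 4); bend(shift 1) before press(shift 4); bore(shift 1) before turn(shift 2); turn(shift 2) before tap(shift 3); finish(shift 2) before anneal(shift 3); grind(shift 1) before finish(shift 2); finish(shift 2) before press(shift 4); anneal(shift 3) before press(shift 4); anneal = cut = shift 3; max 3 per shift (cap 3).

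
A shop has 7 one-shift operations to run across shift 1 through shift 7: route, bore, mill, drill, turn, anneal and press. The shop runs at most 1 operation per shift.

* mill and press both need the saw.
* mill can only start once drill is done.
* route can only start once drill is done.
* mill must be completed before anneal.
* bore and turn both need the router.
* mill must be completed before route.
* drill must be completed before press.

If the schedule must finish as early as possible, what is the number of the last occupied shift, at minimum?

The precedence chain requires at least 3 distinct shifts.
With at most 1 per shift and 7 operations, at least 7 shifts are needed.
7 works (last occupied shift: shift 7): for example drill -> shift 1, anneal -> shift 4, bore -> shift 6, turn -> shift 7, press -> shift 5, mill -> shift 2, route -> shift 3.

7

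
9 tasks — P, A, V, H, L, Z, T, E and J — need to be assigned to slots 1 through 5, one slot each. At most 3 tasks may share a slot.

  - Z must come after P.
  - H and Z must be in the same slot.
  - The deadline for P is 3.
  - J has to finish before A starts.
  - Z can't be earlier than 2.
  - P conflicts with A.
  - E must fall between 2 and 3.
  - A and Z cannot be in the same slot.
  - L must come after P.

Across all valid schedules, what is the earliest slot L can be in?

Precedence pushes L to at least 2.
L at 2 is achievable: P in 1, T in 3, Z in 3, E in 2, A in 2, V in 1, L in 2, J in 1, H in 3.

2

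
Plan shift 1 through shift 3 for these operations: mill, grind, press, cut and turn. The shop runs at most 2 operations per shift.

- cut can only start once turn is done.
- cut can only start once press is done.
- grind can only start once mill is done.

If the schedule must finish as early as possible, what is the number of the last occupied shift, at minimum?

The precedence chain requires at least 2 distinct shifts.
With at most 2 per shift and 5 operations, at least 3 shifts are needed.
3 works (last occupied shift: shift 3): for example turn=shift 1, press=shift 1, cut=shift 2, grind=shift 3, mill=shift 2.

3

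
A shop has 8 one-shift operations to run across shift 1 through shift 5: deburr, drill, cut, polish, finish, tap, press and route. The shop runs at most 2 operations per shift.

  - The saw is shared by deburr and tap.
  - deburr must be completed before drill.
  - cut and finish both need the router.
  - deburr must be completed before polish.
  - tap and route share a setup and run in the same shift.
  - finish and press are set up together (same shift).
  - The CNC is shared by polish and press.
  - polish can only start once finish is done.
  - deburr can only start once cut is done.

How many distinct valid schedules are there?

15

Splitting on deburr: it can be shift 2 (3), shift 3 (6), shift 4 (6). Listing each branch's schedules as (drill, cut, polish, finish, tap, press, route) by shift number:
deburr=shift 2: (4,1,4,3,5,3,5) (5,1,5,3,4,3,4) (5,1,5,4,3,4,3) — 3.
deburr=shift 3: (4,1,4,2,5,2,5) (4,2,4,1,5,1,5) (5,1,5,2,4,2,4) (5,1,5,4,2,4,2) (5,2,5,1,4,1,4) (5,2,5,4,1,4,1) — 6.
deburr=shift 4: (5,1,5,2,3,2,3) (5,1,5,3,2,3,2) (5,2,5,1,3,1,3) (5,2,5,3,1,3,1) (5,3,5,1,2,1,2) (5,3,5,2,1,2,1) — 6.
Summing: 3 + 6 + 6 = 15.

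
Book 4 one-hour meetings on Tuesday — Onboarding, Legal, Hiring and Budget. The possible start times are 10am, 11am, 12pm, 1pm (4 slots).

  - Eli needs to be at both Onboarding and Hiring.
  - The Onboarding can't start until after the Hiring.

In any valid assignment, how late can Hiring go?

Downstream work caps Hiring at 12pm.
Hiring at 12pm is achievable: Legal=10am, Onboarding=1pm, Budget=10am, Hiring=12pm.

12pm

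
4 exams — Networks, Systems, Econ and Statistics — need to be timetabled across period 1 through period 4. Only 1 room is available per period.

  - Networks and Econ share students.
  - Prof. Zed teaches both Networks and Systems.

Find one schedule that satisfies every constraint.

Econ -> period 3; Statistics -> period 4; Networks -> period 1; Systems -> period 2

Checking: Networks(period 1) != Econ(period 3); Networks(period 1) != Systems(period 2); max 1 per period (cap 1).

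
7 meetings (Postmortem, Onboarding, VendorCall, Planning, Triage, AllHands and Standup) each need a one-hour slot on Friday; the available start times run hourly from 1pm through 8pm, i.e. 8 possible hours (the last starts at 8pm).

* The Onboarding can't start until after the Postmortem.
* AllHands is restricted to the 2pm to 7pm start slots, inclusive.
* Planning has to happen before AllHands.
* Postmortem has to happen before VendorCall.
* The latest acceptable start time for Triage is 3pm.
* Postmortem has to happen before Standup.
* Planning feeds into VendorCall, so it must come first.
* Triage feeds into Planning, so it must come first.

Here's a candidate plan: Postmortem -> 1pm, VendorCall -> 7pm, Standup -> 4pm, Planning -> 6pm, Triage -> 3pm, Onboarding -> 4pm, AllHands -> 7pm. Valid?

Triage feeds into Planning, so it must come first — holds.
The Onboarding can't start until after the Postmortem — holds.
The latest acceptable start time for Triage is 3pm — holds.
AllHands is restricted to the 2pm to 7pm start slots, inclusive — holds.
Planning feeds into VendorCall, so it must come first — holds.
Postmortem has to happen before VendorCall — holds.
Planning has to happen before AllHands — holds.
Postmortem has to happen before Standup — holds.

Valid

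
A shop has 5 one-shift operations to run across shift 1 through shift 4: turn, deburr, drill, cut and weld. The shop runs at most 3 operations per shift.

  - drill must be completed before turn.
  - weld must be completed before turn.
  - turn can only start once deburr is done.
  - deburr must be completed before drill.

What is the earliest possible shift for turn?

shift 3

Precedence pushes turn to at least shift 3.
turn at shift 3 is achievable: weld in shift 1, cut in shift 1, drill in shift 2, turn in shift 3, deburr in shift 1.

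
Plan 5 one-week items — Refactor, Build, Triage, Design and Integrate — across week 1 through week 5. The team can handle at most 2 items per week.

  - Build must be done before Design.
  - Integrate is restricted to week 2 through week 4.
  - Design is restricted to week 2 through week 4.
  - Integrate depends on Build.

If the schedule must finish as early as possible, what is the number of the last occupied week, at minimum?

week 3

The precedence chain requires at least 2 distinct weeks.
With at most 2 per week and 5 work items, at least 3 weeks are needed.
3 works (last occupied week: week 3): for example Triage in week 3, Build in week 1, Design in week 2, Integrate in week 2, Refactor in week 1.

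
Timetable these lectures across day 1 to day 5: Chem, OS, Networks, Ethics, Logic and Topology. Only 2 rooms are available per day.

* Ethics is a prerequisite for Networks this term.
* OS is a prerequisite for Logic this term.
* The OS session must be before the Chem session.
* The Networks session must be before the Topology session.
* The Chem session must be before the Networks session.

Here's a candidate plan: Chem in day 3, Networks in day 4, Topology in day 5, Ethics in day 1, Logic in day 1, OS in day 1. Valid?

Ethics is a prerequisite for Networks this term — holds.
The Chem session must be before the Networks session — holds.
OS is a prerequisite for Logic this term — violated.
The OS session must be before the Chem session — holds.
Only 2 rooms are available per day — violated.
The Networks session must be before the Topology session — holds.

No — it violates: Only 2 rooms are available per day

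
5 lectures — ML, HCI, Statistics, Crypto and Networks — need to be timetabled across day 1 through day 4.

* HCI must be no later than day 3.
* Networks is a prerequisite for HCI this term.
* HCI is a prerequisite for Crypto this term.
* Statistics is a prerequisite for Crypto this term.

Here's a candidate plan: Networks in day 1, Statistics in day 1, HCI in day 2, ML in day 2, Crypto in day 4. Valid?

Yes, all constraints hold

Statistics is a prerequisite for Crypto this term — holds.
HCI must be no later than day 3 — holds.
Networks is a prerequisite for HCI this term — holds.
HCI is a prerequisite for Crypto this term — holds.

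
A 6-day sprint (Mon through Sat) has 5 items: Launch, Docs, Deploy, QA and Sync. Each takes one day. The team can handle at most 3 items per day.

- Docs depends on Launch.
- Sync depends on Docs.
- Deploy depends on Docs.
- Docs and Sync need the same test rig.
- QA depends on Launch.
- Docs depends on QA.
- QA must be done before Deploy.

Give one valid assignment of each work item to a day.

Docs in Wed, QA in Tue, Deploy in Thu, Sync in Thu, Launch in Mon

Checking: QA(Tue) before Deploy(Thu); Launch(Mon) before Docs(Wed); QA(Tue) before Docs(Wed); Launch(Mon) before QA(Tue); Docs(Wed) before Deploy(Thu); Docs(Wed) before Sync(Thu); Docs(Wed) != Sync(Thu); max 2 per day (cap 3).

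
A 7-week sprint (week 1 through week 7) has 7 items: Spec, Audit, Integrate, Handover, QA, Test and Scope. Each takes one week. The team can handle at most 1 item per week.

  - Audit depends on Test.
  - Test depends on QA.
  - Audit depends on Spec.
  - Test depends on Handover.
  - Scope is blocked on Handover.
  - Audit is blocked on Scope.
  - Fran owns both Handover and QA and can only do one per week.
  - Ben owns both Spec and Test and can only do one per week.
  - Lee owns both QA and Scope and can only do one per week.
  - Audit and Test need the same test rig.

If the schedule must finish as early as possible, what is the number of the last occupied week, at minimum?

week 7

The precedence chain requires at least 3 distinct weeks.
With at most 1 per week and 7 work items, at least 7 weeks are needed.
7 works (last occupied week: week 7): for example Audit -> week 6, Integrate -> week 7, Spec -> week 5, QA -> week 2, Test -> week 3, Handover -> week 1, Scope -> week 4.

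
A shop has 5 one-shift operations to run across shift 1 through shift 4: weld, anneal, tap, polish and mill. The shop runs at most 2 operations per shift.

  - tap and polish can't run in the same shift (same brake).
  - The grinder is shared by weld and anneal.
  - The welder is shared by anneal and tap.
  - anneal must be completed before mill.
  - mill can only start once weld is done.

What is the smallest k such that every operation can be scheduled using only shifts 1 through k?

The precedence chain requires at least 2 distinct shifts.
With at most 2 per shift and 5 operations, at least 3 shifts are needed.
3 works (last occupied shift: shift 3): for example weld -> shift 1, anneal -> shift 2, tap -> shift 1, polish -> shift 2, mill -> shift 3.

3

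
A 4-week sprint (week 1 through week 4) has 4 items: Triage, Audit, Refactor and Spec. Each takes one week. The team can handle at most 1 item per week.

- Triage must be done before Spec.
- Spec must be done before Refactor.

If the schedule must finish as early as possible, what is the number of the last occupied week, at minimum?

4

The precedence chain requires at least 3 distinct weeks.
With at most 1 per week and 4 work items, at least 4 weeks are needed.
4 works (last occupied week: week 4): for example Triage=week 1, Refactor=week 3, Spec=week 2, Audit=week 4.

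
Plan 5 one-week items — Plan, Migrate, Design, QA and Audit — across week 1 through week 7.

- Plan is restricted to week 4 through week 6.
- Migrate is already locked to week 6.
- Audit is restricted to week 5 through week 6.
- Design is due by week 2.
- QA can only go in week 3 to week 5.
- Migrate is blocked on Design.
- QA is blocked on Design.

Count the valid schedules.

Splitting on Plan: it can be week 4 (12), week 5 (12), week 6 (12). Listing each branch's schedules as (Migrate, Design, QA, Audit) by week number:
Plan=week 4: (6,1,3,5) (6,1,3,6) (6,1,4,5) (6,1,4,6) (6,1,5,5) (6,1,5,6) (6,2,3,5) (6,2,3,6) (6,2,4,5) (6,2,4,6) (6,2,5,5) (6,2,5,6) — 12.
Plan=week 5: (6,1,3,5) (6,1,3,6) (6,1,4,5) (6,1,4,6) (6,1,5,5) (6,1,5,6) (6,2,3,5) (6,2,3,6) (6,2,4,5) (6,2,4,6) (6,2,5,5) (6,2,5,6) — 12.
Plan=week 6: (6,1,3,5) (6,1,3,6) (6,1,4,5) (6,1,4,6) (6,1,5,5) (6,1,5,6) (6,2,3,5) (6,2,3,6) (6,2,4,5) (6,2,4,6) (6,2,5,5) (6,2,5,6) — 12.
Summing: 12 + 12 + 12 = 36.

36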